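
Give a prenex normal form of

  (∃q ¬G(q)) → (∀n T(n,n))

∀q ∀n (G(q) ∨ T(n,n))

Eliminate → and ↔ using ¬ and ∨.
  ¬(∃q ¬G(q)) ∨ (∀n T(n,n))
Move each ¬ inward, flipping quantifiers it crosses:
  (∀q G(q)) ∨ (∀n T(n,n))
Extract every quantifier outward, since the variables are now distinct and don't occur free across branches:
  ∀q ∀n (G(q) ∨ T(n,n))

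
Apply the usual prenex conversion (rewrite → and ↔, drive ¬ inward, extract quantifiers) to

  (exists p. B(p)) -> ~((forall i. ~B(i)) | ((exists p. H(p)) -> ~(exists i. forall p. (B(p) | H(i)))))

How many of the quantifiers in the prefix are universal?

Eliminate → and ↔ using ¬ and ∨.
  ~(exists p. B(p)) | ~((forall i. ~B(i)) | ~(exists p. H(p)) | ~(exists i. forall p. (B(p) | H(i))))
Drive negations inward (¬∀x A ≡ ∃x ¬A, ¬∃x A ≡ ∀x ¬A, De Morgan for ∧/∨):
  (forall p. ~B(p)) | (exists i. B(i)) & (exists p. H(p)) & (exists i. forall p. (B(p) | H(i)))
Give each quantifier a distinct variable: p↦w1, i↦v, p↦z.
  (forall p. ~B(p)) | (exists i. B(i)) & (exists w1. H(w1)) & (exists v. forall z. (B(z) | H(v)))
Pull the quantifiers to the front (each side's bound variable is not free in the other side):
  forall p. exists i. exists w1. exists v. forall z. (~B(p) | B(i) & H(w1) & (B(z) | H(v)))
The prefix is forall p exists i exists w1 exists v forall z: 2 universal, 3 existential.

2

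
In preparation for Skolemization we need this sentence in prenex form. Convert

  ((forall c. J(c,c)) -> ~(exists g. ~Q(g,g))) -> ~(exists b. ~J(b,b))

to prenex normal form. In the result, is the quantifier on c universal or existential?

universal

First replace A → B with ¬A ∨ B.
  ~(~(forall c. J(c,c)) | ~(exists g. ~Q(g,g))) | ~(exists b. ~J(b,b))
Drive negations inward (¬∀x A ≡ ∃x ¬A, ¬∃x A ≡ ∀x ¬A, De Morgan for ∧/∨):
  (forall c. J(c,c)) & (exists g. ~Q(g,g)) | (forall b. J(b,b))
Extract every quantifier outward, since the variables are now distinct and don't occur free across branches:
  forall c. exists g. forall b. (J(c,c) & ~Q(g,g) | J(b,b))
The quantifier forall c sits under an even number of negations (counting the antecedent side of each →), so it remains universal.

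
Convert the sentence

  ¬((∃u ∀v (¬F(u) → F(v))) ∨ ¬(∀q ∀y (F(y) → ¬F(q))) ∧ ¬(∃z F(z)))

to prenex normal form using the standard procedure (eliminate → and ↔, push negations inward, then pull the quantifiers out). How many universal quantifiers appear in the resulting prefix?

3

First replace A → B with ¬A ∨ B.
  ¬((∃u ∀v (¬¬F(u) ∨ F(v))) ∨ ¬(∀q ∀y (¬F(y) ∨ ¬F(q))) ∧ ¬(∃z F(z)))
Push ¬ through the quantifiers and connectives to reach negation normal form:
  (∀u ∃v (¬F(u) ∧ ¬F(v))) ∧ ((∀q ∀y (¬F(y) ∨ ¬F(q))) ∨ (∃z F(z)))
Extract every quantifier outward, since the variables are now distinct and don't occur free across branches:
  ∀u ∃v ∀q ∀y ∃z (¬F(u) ∧ ¬F(v) ∧ (¬F(y) ∨ ¬F(q) ∨ F(z)))
The prefix is ∀u ∃v ∀q ∀y ∃z: 3 universal, 2 existential.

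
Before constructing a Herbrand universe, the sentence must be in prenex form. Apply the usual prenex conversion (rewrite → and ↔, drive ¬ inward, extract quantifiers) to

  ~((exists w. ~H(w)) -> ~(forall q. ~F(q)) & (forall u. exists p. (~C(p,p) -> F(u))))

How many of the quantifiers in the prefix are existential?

Eliminate → and ↔ using ¬ and ∨.
  ~(~(exists w. ~H(w)) | ~(forall q. ~F(q)) & (forall u. exists p. (~~C(p,p) | F(u))))
Move each ¬ inward, flipping quantifiers it crosses:
  (exists w. ~H(w)) & ((forall q. ~F(q)) | (exists u. forall p. (~C(p,p) & ~F(u))))
All bound variables are already distinct, so no renaming is needed.
Extract every quantifier outward, since the variables are now distinct and don't occur free across branches:
  exists w. forall q. exists u. forall p. (~H(w) & (~F(q) | ~C(p,p) & ~F(u)))
The prefix is exists w forall q exists u forall p: 2 universal, 2 existential.

2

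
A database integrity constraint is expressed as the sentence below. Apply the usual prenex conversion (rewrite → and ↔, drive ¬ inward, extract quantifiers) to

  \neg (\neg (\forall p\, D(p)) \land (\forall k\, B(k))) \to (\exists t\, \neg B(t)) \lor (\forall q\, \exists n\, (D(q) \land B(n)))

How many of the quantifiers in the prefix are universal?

Eliminate → and ↔ using ¬ and ∨.
  \neg \neg (\neg (\forall p\, D(p)) \land (\forall k\, B(k))) \lor (\exists t\, \neg B(t)) \lor (\forall q\, \exists n\, (D(q) \land B(n)))
Move each ¬ inward, flipping quantifiers it crosses:
  (\exists p\, \neg D(p)) \land (\forall k\, B(k)) \lor (\exists t\, \neg B(t)) \lor (\forall q\, \exists n\, (D(q) \land B(n)))
Pull the quantifiers to the front (each side's bound variable is not free in the other side):
  \exists p\, \forall k\, \exists t\, \forall q\, \exists n\, (\neg D(p) \land B(k) \lor \neg B(t) \lor D(q) \land B(n))
The prefix is \exists p \forall k \exists t \forall q \exists n: 2 universal, 3 existential.

2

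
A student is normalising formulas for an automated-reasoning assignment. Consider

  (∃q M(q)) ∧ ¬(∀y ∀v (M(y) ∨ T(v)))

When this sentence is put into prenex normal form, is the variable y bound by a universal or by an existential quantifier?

Move each ¬ inward, flipping quantifiers it crosses:
  (∃q M(q)) ∧ (∃y ∃v (¬M(y) ∧ ¬T(v)))
Extract every quantifier outward, since the variables are now distinct and don't occur free across branches:
  ∃q ∃y ∃v (M(q) ∧ ¬M(y) ∧ ¬T(v))
The quantifier ∀y sits under an odd number of negations, so it flips to ∃y.

existential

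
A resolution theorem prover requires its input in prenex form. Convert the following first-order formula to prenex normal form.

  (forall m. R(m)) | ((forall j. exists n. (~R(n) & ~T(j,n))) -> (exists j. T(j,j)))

forall m. exists j. forall n. exists y. (R(m) | R(n) | T(j,n) | T(y,y))

Eliminate → and ↔ using ¬ and ∨.
  (forall m. R(m)) | ~(forall j. exists n. (~R(n) & ~T(j,n))) | (exists j. T(j,j))
Drive negations inward (¬∀x A ≡ ∃x ¬A, ¬∃x A ≡ ∀x ¬A, De Morgan for ∧/∨):
  (forall m. R(m)) | (exists j. forall n. (R(n) | T(j,n))) | (exists j. T(j,j))
Give each quantifier a distinct variable: j↦y.
  (forall m. R(m)) | (exists j. forall n. (R(n) | T(j,n))) | (exists y. T(y,y))
Finally move all quantifiers to the prefix:
  forall m. exists j. forall n. exists y. (R(m) | R(n) | T(j,n) | T(y,y))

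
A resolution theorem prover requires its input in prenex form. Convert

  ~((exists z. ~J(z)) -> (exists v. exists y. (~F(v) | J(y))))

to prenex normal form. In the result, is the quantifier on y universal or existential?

Rewrite implications/biconditionals: A → B as ¬A ∨ B.
  ~(~(exists z. ~J(z)) | (exists v. exists y. (~F(v) | J(y))))
Push ¬ through the quantifiers and connectives to reach negation normal form:
  (exists z. ~J(z)) & (forall v. forall y. (F(v) & ~J(y)))
All bound variables are already distinct, so no renaming is needed.
Finally move all quantifiers to the prefix:
  exists z. forall v. forall y. (~J(z) & F(v) & ~J(y))
The quantifier exists y sits under an odd number of negations (counting the antecedent side of each →), so it flips to forall y.

universal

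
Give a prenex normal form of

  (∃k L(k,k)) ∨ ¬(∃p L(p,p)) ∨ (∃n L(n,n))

∃k ∀p ∃n (L(k,k) ∨ ¬L(p,p) ∨ L(n,n))

Push ¬ through the quantifiers and connectives to reach negation normal form:
  (∃k L(k,k)) ∨ (∀p ¬L(p,p)) ∨ (∃n L(n,n))
All bound variables are already distinct, so no renaming is needed.
Pull the quantifiers to the front (each side's bound variable is not free in the other side):
  ∃k ∀p ∃n (L(k,k) ∨ ¬L(p,p) ∨ L(n,n))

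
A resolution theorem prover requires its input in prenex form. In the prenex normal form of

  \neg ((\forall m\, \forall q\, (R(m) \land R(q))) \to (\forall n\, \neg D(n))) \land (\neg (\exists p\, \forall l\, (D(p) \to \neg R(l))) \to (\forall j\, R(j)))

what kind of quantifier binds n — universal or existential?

existential

Eliminate → and ↔ using ¬ and ∨.
  \neg (\neg (\forall m\, \forall q\, (R(m) \land R(q))) \lor (\forall n\, \neg D(n))) \land (\neg \neg (\exists p\, \forall l\, (\neg D(p) \lor \neg R(l))) \lor (\forall j\, R(j)))
Drive negations inward (¬∀x A ≡ ∃x ¬A, ¬∃x A ≡ ∀x ¬A, De Morgan for ∧/∨):
  (\forall m\, \forall q\, (R(m) \land R(q))) \land (\exists n\, D(n)) \land ((\exists p\, \forall l\, (\neg D(p) \lor \neg R(l))) \lor (\forall j\, R(j)))
All bound variables are already distinct, so no renaming is needed.
Extract every quantifier outward, since the variables are now distinct and don't occur free across branches:
  \forall m\, \forall q\, \exists n\, \exists p\, \forall l\, \forall j\, (R(m) \land R(q) \land D(n) \land (\neg D(p) \lor \neg R(l) \lor R(j)))
The quantifier \forall n sits under an odd number of negations (counting the antecedent side of each →), so it flips to \exists n.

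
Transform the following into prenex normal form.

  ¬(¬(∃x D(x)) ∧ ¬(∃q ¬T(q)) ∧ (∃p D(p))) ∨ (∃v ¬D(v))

Push ¬ through the quantifiers and connectives to reach negation normal form:
  (∃x D(x)) ∨ (∃q ¬T(q)) ∨ (∀p ¬D(p)) ∨ (∃v ¬D(v))
All bound variables are already distinct, so no renaming is needed.
Extract every quantifier outward, since the variables are now distinct and don't occur free across branches:
  ∃x ∃q ∀p ∃v (D(x) ∨ ¬T(q) ∨ ¬D(p) ∨ ¬D(v))

∃x ∃q ∀p ∃v (D(x) ∨ ¬T(q) ∨ ¬D(p) ∨ ¬D(v))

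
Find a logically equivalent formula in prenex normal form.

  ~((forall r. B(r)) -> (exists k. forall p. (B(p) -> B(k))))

forall r. forall k. exists p. (B(r) & B(p) & ~B(k))

Rewrite implications/biconditionals: A → B as ¬A ∨ B.
  ~(~(forall r. B(r)) | (exists k. forall p. (~B(p) | B(k))))
Push ¬ through the quantifiers and connectives to reach negation normal form:
  (forall r. B(r)) & (forall k. exists p. (B(p) & ~B(k)))
Finally move all quantifiers to the prefix:
  forall r. forall k. exists p. (B(r) & B(p) & ~B(k))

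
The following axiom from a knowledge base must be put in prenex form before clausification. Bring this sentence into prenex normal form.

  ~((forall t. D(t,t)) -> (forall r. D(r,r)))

Eliminate → and ↔ using ¬ and ∨.
  ~(~(forall t. D(t,t)) | (forall r. D(r,r)))
Push ¬ through the quantifiers and connectives to reach negation normal form:
  (forall t. D(t,t)) & (exists r. ~D(r,r))
Extract every quantifier outward, since the variables are now distinct and don't occur free across branches:
  forall t. exists r. (D(t,t) & ~D(r,r))

forall t. exists r. (D(t,t) & ~D(r,r))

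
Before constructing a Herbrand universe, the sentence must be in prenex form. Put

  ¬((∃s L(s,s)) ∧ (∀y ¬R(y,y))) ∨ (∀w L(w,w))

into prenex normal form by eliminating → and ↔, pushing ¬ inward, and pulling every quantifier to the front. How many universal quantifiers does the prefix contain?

2

Drive negations inward (¬∀x A ≡ ∃x ¬A, ¬∃x A ≡ ∀x ¬A, De Morgan for ∧/∨):
  (∀s ¬L(s,s)) ∨ (∃y R(y,y)) ∨ (∀w L(w,w))
All bound variables are already distinct, so no renaming is needed.
Finally move all quantifiers to the prefix:
  ∀s ∃y ∀w (¬L(s,s) ∨ R(y,y) ∨ L(w,w))
The prefix is ∀s ∃y ∀w: 2 universal, 1 existential.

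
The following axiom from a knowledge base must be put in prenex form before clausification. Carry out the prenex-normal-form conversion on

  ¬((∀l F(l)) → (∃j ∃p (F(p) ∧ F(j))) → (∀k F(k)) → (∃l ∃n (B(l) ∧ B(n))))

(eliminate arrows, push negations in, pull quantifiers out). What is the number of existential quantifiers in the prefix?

Eliminate → and ↔ using ¬ and ∨.
  ¬(¬(∀l F(l)) ∨ ¬(∃j ∃p (F(p) ∧ F(j))) ∨ ¬(∀k F(k)) ∨ (∃l ∃n (B(l) ∧ B(n))))
Move each ¬ inward, flipping quantifiers it crosses:
  (∀l F(l)) ∧ (∃j ∃p (F(p) ∧ F(j))) ∧ (∀k F(k)) ∧ (∀l ∀n (¬B(l) ∨ ¬B(n)))
Give each quantifier a distinct variable: l↦s.
  (∀l F(l)) ∧ (∃j ∃p (F(p) ∧ F(j))) ∧ (∀k F(k)) ∧ (∀s ∀n (¬B(s) ∨ ¬B(n)))
Extract every quantifier outward, since the variables are now distinct and don't occur free across branches:
  ∀l ∃j ∃p ∀k ∀s ∀n (F(l) ∧ F(p) ∧ F(j) ∧ F(k) ∧ (¬B(s) ∨ ¬B(n)))
The prefix is ∀l ∃j ∃p ∀k ∀s ∀n: 4 universal, 2 existential.

2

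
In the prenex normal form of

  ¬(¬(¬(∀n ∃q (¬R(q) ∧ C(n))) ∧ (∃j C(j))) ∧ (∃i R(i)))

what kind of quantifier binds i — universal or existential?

Drive negations inward (¬∀x A ≡ ∃x ¬A, ¬∃x A ≡ ∀x ¬A, De Morgan for ∧/∨):
  (∃n ∀q (R(q) ∨ ¬C(n))) ∧ (∃j C(j)) ∨ (∀i ¬R(i))
All bound variables are already distinct, so no renaming is needed.
Extract every quantifier outward, since the variables are now distinct and don't occur free across branches:
  ∃n ∀q ∃j ∀i ((R(q) ∨ ¬C(n)) ∧ C(j) ∨ ¬R(i))
The quantifier ∃i sits under an odd number of negations, so it flips to ∀i.

universal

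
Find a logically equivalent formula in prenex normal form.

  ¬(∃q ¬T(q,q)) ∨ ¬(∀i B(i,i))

∀q ∃i (T(q,q) ∨ ¬B(i,i))

Push ¬ through the quantifiers and connectives to reach negation normal form:
  (∀q T(q,q)) ∨ (∃i ¬B(i,i))
Extract every quantifier outward, since the variables are now distinct and don't occur free across branches:
  ∀q ∃i (T(q,q) ∨ ¬B(i,i))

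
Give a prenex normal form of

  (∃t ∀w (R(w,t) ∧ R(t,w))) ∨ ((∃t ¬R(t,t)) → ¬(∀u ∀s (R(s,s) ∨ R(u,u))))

∃t ∀w ∀z1 ∃u ∃s (R(w,t) ∧ R(t,w) ∨ R(z1,z1) ∨ ¬R(s,s) ∧ ¬R(u,u))

First replace A → B with ¬A ∨ B.
  (∃t ∀w (R(w,t) ∧ R(t,w))) ∨ ¬(∃t ¬R(t,t)) ∨ ¬(∀u ∀s (R(s,s) ∨ R(u,u)))
Push ¬ through the quantifiers and connectives to reach negation normal form:
  (∃t ∀w (R(w,t) ∧ R(t,w))) ∨ (∀t R(t,t)) ∨ (∃u ∃s (¬R(s,s) ∧ ¬R(u,u)))
Standardize variables apart so no two quantifiers bind the same name: t↦z1.
  (∃t ∀w (R(w,t) ∧ R(t,w))) ∨ (∀z1 R(z1,z1)) ∨ (∃u ∃s (¬R(s,s) ∧ ¬R(u,u)))
Finally move all quantifiers to the prefix:
  ∃t ∀w ∀z1 ∃u ∃s (R(w,t) ∧ R(t,w) ∨ R(z1,z1) ∨ ¬R(s,s) ∧ ¬R(u,u))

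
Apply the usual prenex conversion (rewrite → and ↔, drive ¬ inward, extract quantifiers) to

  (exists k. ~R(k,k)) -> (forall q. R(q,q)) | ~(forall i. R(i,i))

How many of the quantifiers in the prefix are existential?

Eliminate → and ↔ using ¬ and ∨.
  ~(exists k. ~R(k,k)) | (forall q. R(q,q)) | ~(forall i. R(i,i))
Move each ¬ inward, flipping quantifiers it crosses:
  (forall k. R(k,k)) | (forall q. R(q,q)) | (exists i. ~R(i,i))
All bound variables are already distinct, so no renaming is needed.
Extract every quantifier outward, since the variables are now distinct and don't occur free across branches:
  forall k. forall q. exists i. (R(k,k) | R(q,q) | ~R(i,i))
The prefix is forall k forall q exists i: 2 universal, 1 existential.

1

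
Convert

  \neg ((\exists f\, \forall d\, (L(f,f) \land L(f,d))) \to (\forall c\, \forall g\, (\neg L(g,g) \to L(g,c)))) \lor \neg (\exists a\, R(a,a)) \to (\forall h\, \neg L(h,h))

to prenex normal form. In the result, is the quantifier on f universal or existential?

universal

Eliminate → and ↔ using ¬ and ∨.
  \neg (\neg (\neg (\exists f\, \forall d\, (L(f,f) \land L(f,d))) \lor (\forall c\, \forall g\, (\neg \neg L(g,g) \lor L(g,c)))) \lor \neg (\exists a\, R(a,a))) \lor (\forall h\, \neg L(h,h))
Push ¬ through the quantifiers and connectives to reach negation normal form:
  ((\forall f\, \exists d\, (\neg L(f,f) \lor \neg L(f,d))) \lor (\forall c\, \forall g\, (L(g,g) \lor L(g,c)))) \land (\exists a\, R(a,a)) \lor (\forall h\, \neg L(h,h))
All bound variables are already distinct, so no renaming is needed.
Extract every quantifier outward, since the variables are now distinct and don't occur free across branches:
  \forall f\, \exists d\, \forall c\, \forall g\, \exists a\, \forall h\, ((\neg L(f,f) \lor \neg L(f,d) \lor L(g,g) \lor L(g,c)) \land R(a,a) \lor \neg L(h,h))
The quantifier \exists f sits under an odd number of negations (counting the antecedent side of each →), so it flips to \forall f.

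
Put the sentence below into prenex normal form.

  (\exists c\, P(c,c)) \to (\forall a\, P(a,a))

\forall c\, \forall a\, (\neg P(c,c) \lor P(a,a))

Eliminate → and ↔ using ¬ and ∨.
  \neg (\exists c\, P(c,c)) \lor (\forall a\, P(a,a))
Move each ¬ inward, flipping quantifiers it crosses:
  (\forall c\, \neg P(c,c)) \lor (\forall a\, P(a,a))
All bound variables are already distinct, so no renaming is needed.
Pull the quantifiers to the front (each side's bound variable is not free in the other side):
  \forall c\, \forall a\, (\neg P(c,c) \lor P(a,a))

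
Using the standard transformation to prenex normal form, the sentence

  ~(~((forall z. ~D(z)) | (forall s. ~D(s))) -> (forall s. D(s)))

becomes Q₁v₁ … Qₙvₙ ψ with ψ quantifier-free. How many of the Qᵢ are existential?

Rewrite implications/biconditionals: A → B as ¬A ∨ B.
  ~(~~((forall z. ~D(z)) | (forall s. ~D(s))) | (forall s. D(s)))
Move each ¬ inward, flipping quantifiers it crosses:
  (exists z. D(z)) & (exists s. D(s)) & (exists s. ~D(s))
Standardize variables apart so no two quantifiers bind the same name: s↦y.
  (exists z. D(z)) & (exists s. D(s)) & (exists y. ~D(y))
Finally move all quantifiers to the prefix:
  exists z. exists s. exists y. (D(z) & D(s) & ~D(y))
The prefix is exists z exists s exists y: 0 universal, 3 existential.

3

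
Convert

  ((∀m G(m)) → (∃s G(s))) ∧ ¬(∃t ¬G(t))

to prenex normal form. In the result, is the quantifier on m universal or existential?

existential

First replace A → B with ¬A ∨ B.
  (¬(∀m G(m)) ∨ (∃s G(s))) ∧ ¬(∃t ¬G(t))
Push ¬ through the quantifiers and connectives to reach negation normal form:
  ((∃m ¬G(m)) ∨ (∃s G(s))) ∧ (∀t G(t))
All bound variables are already distinct, so no renaming is needed.
Extract every quantifier outward, since the variables are now distinct and don't occur free across branches:
  ∃m ∃s ∀t ((¬G(m) ∨ G(s)) ∧ G(t))
The quantifier ∀m sits under an odd number of negations (counting the antecedent side of each →), so it flips to ∃m.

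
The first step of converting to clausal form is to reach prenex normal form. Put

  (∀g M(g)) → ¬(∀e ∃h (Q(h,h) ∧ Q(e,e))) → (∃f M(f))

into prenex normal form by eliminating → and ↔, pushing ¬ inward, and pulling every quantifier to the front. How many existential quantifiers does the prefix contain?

3

Eliminate → and ↔ using ¬ and ∨.
  ¬(∀g M(g)) ∨ ¬¬(∀e ∃h (Q(h,h) ∧ Q(e,e))) ∨ (∃f M(f))
Move each ¬ inward, flipping quantifiers it crosses:
  (∃g ¬M(g)) ∨ (∀e ∃h (Q(h,h) ∧ Q(e,e))) ∨ (∃f M(f))
All bound variables are already distinct, so no renaming is needed.
Pull the quantifiers to the front (each side's bound variable is not free in the other side):
  ∃g ∀e ∃h ∃f (¬M(g) ∨ Q(h,h) ∧ Q(e,e) ∨ M(f))
The prefix is ∃g ∀e ∃h ∃f: 1 universal, 3 existential.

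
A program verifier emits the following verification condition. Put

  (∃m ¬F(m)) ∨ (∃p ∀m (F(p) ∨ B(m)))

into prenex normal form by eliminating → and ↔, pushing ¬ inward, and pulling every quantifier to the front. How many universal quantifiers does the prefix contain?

Rename bound variables to avoid capture: m↦q.
  (∃m ¬F(m)) ∨ (∃p ∀q (F(p) ∨ B(q)))
Extract every quantifier outward, since the variables are now distinct and don't occur free across branches:
  ∃m ∃p ∀q (¬F(m) ∨ F(p) ∨ B(q))
The prefix is ∃m ∃p ∀q: 1 universal, 2 existential.

1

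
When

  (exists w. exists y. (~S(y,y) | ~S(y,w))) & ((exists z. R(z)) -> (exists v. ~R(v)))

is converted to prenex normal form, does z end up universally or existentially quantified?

universal

First replace A → B with ¬A ∨ B.
  (exists w. exists y. (~S(y,y) | ~S(y,w))) & (~(exists z. R(z)) | (exists v. ~R(v)))
Drive negations inward (¬∀x A ≡ ∃x ¬A, ¬∃x A ≡ ∀x ¬A, De Morgan for ∧/∨):
  (exists w. exists y. (~S(y,y) | ~S(y,w))) & ((forall z. ~R(z)) | (exists v. ~R(v)))
All bound variables are already distinct, so no renaming is needed.
Extract every quantifier outward, since the variables are now distinct and don't occur free across branches:
  exists w. exists y. forall z. exists v. ((~S(y,y) | ~S(y,w)) & (~R(z) | ~R(v)))
The quantifier exists z sits under an odd number of negations (counting the antecedent side of each →), so it flips to forall z.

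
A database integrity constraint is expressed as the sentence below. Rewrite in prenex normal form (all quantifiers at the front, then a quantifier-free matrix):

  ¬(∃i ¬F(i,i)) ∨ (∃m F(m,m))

Push ¬ through the quantifiers and connectives to reach negation normal form:
  (∀i F(i,i)) ∨ (∃m F(m,m))
All bound variables are already distinct, so no renaming is needed.
Extract every quantifier outward, since the variables are now distinct and don't occur free across branches:
  ∀i ∃m (F(i,i) ∨ F(m,m))

∀i ∃m (F(i,i) ∨ F(m,m))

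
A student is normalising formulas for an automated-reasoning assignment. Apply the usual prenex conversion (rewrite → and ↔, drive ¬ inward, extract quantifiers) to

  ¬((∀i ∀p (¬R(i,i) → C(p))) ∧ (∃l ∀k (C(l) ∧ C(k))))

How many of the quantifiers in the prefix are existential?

3

First replace A → B with ¬A ∨ B.
  ¬((∀i ∀p (¬¬R(i,i) ∨ C(p))) ∧ (∃l ∀k (C(l) ∧ C(k))))
Drive negations inward (¬∀x A ≡ ∃x ¬A, ¬∃x A ≡ ∀x ¬A, De Morgan for ∧/∨):
  (∃i ∃p (¬R(i,i) ∧ ¬C(p))) ∨ (∀l ∃k (¬C(l) ∨ ¬C(k)))
All bound variables are already distinct, so no renaming is needed.
Pull the quantifiers to the front (each side's bound variable is not free in the other side):
  ∃i ∃p ∀l ∃k (¬R(i,i) ∧ ¬C(p) ∨ ¬C(l) ∨ ¬C(k))
The prefix is ∃i ∃p ∀l ∃k: 1 universal, 3 existential.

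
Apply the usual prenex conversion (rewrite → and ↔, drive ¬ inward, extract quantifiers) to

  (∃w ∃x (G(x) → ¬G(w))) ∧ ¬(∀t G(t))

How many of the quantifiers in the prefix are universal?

First replace A → B with ¬A ∨ B.
  (∃w ∃x (¬G(x) ∨ ¬G(w))) ∧ ¬(∀t G(t))
Drive negations inward (¬∀x A ≡ ∃x ¬A, ¬∃x A ≡ ∀x ¬A, De Morgan for ∧/∨):
  (∃w ∃x (¬G(x) ∨ ¬G(w))) ∧ (∃t ¬G(t))
Pull the quantifiers to the front (each side's bound variable is not free in the other side):
  ∃w ∃x ∃t ((¬G(x) ∨ ¬G(w)) ∧ ¬G(t))
The prefix is ∃w ∃x ∃t: 0 universal, 3 existential.

0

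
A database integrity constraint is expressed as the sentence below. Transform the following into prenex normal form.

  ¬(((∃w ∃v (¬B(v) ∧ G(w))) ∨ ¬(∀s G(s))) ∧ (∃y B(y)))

∀w ∀v ∀s ∀y ((B(v) ∨ ¬G(w)) ∧ G(s) ∨ ¬B(y))

Drive negations inward (¬∀x A ≡ ∃x ¬A, ¬∃x A ≡ ∀x ¬A, De Morgan for ∧/∨):
  (∀w ∀v (B(v) ∨ ¬G(w))) ∧ (∀s G(s)) ∨ (∀y ¬B(y))
All bound variables are already distinct, so no renaming is needed.
Extract every quantifier outward, since the variables are now distinct and don't occur free across branches:
  ∀w ∀v ∀s ∀y ((B(v) ∨ ¬G(w)) ∧ G(s) ∨ ¬B(y))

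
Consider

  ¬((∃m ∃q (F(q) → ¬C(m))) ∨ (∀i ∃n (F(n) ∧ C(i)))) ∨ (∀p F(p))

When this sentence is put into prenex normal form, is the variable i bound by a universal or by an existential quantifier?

Rewrite implications/biconditionals: A → B as ¬A ∨ B.
  ¬((∃m ∃q (¬F(q) ∨ ¬C(m))) ∨ (∀i ∃n (F(n) ∧ C(i)))) ∨ (∀p F(p))
Drive negations inward (¬∀x A ≡ ∃x ¬A, ¬∃x A ≡ ∀x ¬A, De Morgan for ∧/∨):
  (∀m ∀q (F(q) ∧ C(m))) ∧ (∃i ∀n (¬F(n) ∨ ¬C(i))) ∨ (∀p F(p))
Finally move all quantifiers to the prefix:
  ∀m ∀q ∃i ∀n ∀p (F(q) ∧ C(m) ∧ (¬F(n) ∨ ¬C(i)) ∨ F(p))
The quantifier ∀i sits under an odd number of negations (counting the antecedent side of each →), so it flips to ∃i.

existential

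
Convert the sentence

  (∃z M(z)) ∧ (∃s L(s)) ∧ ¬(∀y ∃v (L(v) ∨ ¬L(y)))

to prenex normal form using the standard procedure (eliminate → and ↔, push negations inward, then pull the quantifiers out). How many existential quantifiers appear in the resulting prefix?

3

Drive negations inward (¬∀x A ≡ ∃x ¬A, ¬∃x A ≡ ∀x ¬A, De Morgan for ∧/∨):
  (∃z M(z)) ∧ (∃s L(s)) ∧ (∃y ∀v (¬L(v) ∧ L(y)))
Extract every quantifier outward, since the variables are now distinct and don't occur free across branches:
  ∃z ∃s ∃y ∀v (M(z) ∧ L(s) ∧ ¬L(v) ∧ L(y))
The prefix is ∃z ∃s ∃y ∀v: 1 universal, 3 existential.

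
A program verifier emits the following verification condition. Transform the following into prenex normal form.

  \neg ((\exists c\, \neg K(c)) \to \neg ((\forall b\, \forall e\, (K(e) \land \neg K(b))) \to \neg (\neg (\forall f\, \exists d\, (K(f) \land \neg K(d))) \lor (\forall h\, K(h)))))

\exists c\, \exists b\, \exists e\, \forall f\, \exists d\, \exists h\, (\neg K(c) \land (\neg K(e) \lor K(b) \lor K(f) \land \neg K(d) \land \neg K(h)))

Eliminate → and ↔ using ¬ and ∨.
  \neg (\neg (\exists c\, \neg K(c)) \lor \neg (\neg (\forall b\, \forall e\, (K(e) \land \neg K(b))) \lor \neg (\neg (\forall f\, \exists d\, (K(f) \land \neg K(d))) \lor (\forall h\, K(h)))))
Drive negations inward (¬∀x A ≡ ∃x ¬A, ¬∃x A ≡ ∀x ¬A, De Morgan for ∧/∨):
  (\exists c\, \neg K(c)) \land ((\exists b\, \exists e\, (\neg K(e) \lor K(b))) \lor (\forall f\, \exists d\, (K(f) \land \neg K(d))) \land (\exists h\, \neg K(h)))
All bound variables are already distinct, so no renaming is needed.
Extract every quantifier outward, since the variables are now distinct and don't occur free across branches:
  \exists c\, \exists b\, \exists e\, \forall f\, \exists d\, \exists h\, (\neg K(c) \land (\neg K(e) \lor K(b) \lor K(f) \land \neg K(d) \land \neg K(h)))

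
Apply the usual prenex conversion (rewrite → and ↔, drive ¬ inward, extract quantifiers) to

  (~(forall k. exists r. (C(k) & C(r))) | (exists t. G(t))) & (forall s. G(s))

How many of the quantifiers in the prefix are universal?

Move each ¬ inward, flipping quantifiers it crosses:
  ((exists k. forall r. (~C(k) | ~C(r))) | (exists t. G(t))) & (forall s. G(s))
All bound variables are already distinct, so no renaming is needed.
Pull the quantifiers to the front (each side's bound variable is not free in the other side):
  exists k. forall r. exists t. forall s. ((~C(k) | ~C(r) | G(t)) & G(s))
The prefix is exists k forall r exists t forall s: 2 universal, 2 existential.

2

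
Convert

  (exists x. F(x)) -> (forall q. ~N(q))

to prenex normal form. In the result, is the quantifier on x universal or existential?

universal

First replace A → B with ¬A ∨ B.
  ~(exists x. F(x)) | (forall q. ~N(q))
Drive negations inward (¬∀x A ≡ ∃x ¬A, ¬∃x A ≡ ∀x ¬A, De Morgan for ∧/∨):
  (forall x. ~F(x)) | (forall q. ~N(q))
All bound variables are already distinct, so no renaming is needed.
Finally move all quantifiers to the prefix:
  forall x. forall q. (~F(x) | ~N(q))
The quantifier exists x sits under an odd number of negations (counting the antecedent side of each →), so it flips to forall x.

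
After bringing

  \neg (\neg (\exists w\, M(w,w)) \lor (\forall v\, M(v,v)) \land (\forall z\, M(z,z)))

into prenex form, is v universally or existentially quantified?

Drive negations inward (¬∀x A ≡ ∃x ¬A, ¬∃x A ≡ ∀x ¬A, De Morgan for ∧/∨):
  (\exists w\, M(w,w)) \land ((\exists v\, \neg M(v,v)) \lor (\exists z\, \neg M(z,z)))
All bound variables are already distinct, so no renaming is needed.
Extract every quantifier outward, since the variables are now distinct and don't occur free across branches:
  \exists w\, \exists v\, \exists z\, (M(w,w) \land (\neg M(v,v) \lor \neg M(z,z)))
The quantifier \forall v sits under an odd number of negations, so it flips to \exists v.

existential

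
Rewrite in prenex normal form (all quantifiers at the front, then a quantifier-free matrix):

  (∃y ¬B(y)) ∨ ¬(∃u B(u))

∃y ∀u (¬B(y) ∨ ¬B(u))

Drive negations inward (¬∀x A ≡ ∃x ¬A, ¬∃x A ≡ ∀x ¬A, De Morgan for ∧/∨):
  (∃y ¬B(y)) ∨ (∀u ¬B(u))
All bound variables are already distinct, so no renaming is needed.
Extract every quantifier outward, since the variables are now distinct and don't occur free across branches:
  ∃y ∀u (¬B(y) ∨ ¬B(u))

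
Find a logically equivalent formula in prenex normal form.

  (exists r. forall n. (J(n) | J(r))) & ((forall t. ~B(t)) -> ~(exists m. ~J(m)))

First replace A → B with ¬A ∨ B.
  (exists r. forall n. (J(n) | J(r))) & (~(forall t. ~B(t)) | ~(exists m. ~J(m)))
Drive negations inward (¬∀x A ≡ ∃x ¬A, ¬∃x A ≡ ∀x ¬A, De Morgan for ∧/∨):
  (exists r. forall n. (J(n) | J(r))) & ((exists t. B(t)) | (forall m. J(m)))
Extract every quantifier outward, since the variables are now distinct and don't occur free across branches:
  exists r. forall n. exists t. forall m. ((J(n) | J(r)) & (B(t) | J(m)))

exists r. forall n. exists t. forall m. ((J(n) | J(r)) & (B(t) | J(m)))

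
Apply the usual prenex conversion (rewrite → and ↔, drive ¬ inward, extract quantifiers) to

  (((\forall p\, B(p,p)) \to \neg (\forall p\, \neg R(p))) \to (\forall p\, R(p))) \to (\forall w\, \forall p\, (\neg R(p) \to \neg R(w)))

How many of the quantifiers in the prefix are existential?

First replace A → B with ¬A ∨ B.
  \neg (\neg (\neg (\forall p\, B(p,p)) \lor \neg (\forall p\, \neg R(p))) \lor (\forall p\, R(p))) \lor (\forall w\, \forall p\, (\neg \neg R(p) \lor \neg R(w)))
Push ¬ through the quantifiers and connectives to reach negation normal form:
  ((\exists p\, \neg B(p,p)) \lor (\exists p\, R(p))) \land (\exists p\, \neg R(p)) \lor (\forall w\, \forall p\, (R(p) \lor \neg R(w)))
Give each quantifier a distinct variable: p↦z, p↦t, p↦s.
  ((\exists p\, \neg B(p,p)) \lor (\exists z\, R(z))) \land (\exists t\, \neg R(t)) \lor (\forall w\, \forall s\, (R(s) \lor \neg R(w)))
Pull the quantifiers to the front (each side's bound variable is not free in the other side):
  \exists p\, \exists z\, \exists t\, \forall w\, \forall s\, ((\neg B(p,p) \lor R(z)) \land \neg R(t) \lor R(s) \lor \neg R(w))
The prefix is \exists p \exists z \exists t \forall w \forall s: 2 universal, 3 existential.

3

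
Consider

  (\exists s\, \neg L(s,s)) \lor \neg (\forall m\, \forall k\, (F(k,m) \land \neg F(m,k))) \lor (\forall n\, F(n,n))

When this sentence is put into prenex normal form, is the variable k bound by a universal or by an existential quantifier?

existential

Push ¬ through the quantifiers and connectives to reach negation normal form:
  (\exists s\, \neg L(s,s)) \lor (\exists m\, \exists k\, (\neg F(k,m) \lor F(m,k))) \lor (\forall n\, F(n,n))
All bound variables are already distinct, so no renaming is needed.
Pull the quantifiers to the front (each side's bound variable is not free in the other side):
  \exists s\, \exists m\, \exists k\, \forall n\, (\neg L(s,s) \lor \neg F(k,m) \lor F(m,k) \lor F(n,n))
The quantifier \forall k sits under an odd number of negations, so it flips to \exists k.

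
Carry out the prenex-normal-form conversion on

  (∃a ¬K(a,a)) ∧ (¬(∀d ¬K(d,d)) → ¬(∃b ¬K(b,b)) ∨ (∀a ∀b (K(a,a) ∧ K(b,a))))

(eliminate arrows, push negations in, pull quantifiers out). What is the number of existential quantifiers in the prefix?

Rewrite implications/biconditionals: A → B as ¬A ∨ B.
  (∃a ¬K(a,a)) ∧ (¬¬(∀d ¬K(d,d)) ∨ ¬(∃b ¬K(b,b)) ∨ (∀a ∀b (K(a,a) ∧ K(b,a))))
Move each ¬ inward, flipping quantifiers it crosses:
  (∃a ¬K(a,a)) ∧ ((∀d ¬K(d,d)) ∨ (∀b K(b,b)) ∨ (∀a ∀b (K(a,a) ∧ K(b,a))))
Give each quantifier a distinct variable: a↦y, b↦u1.
  (∃a ¬K(a,a)) ∧ ((∀d ¬K(d,d)) ∨ (∀b K(b,b)) ∨ (∀y ∀u1 (K(y,y) ∧ K(u1,y))))
Pull the quantifiers to the front (each side's bound variable is not free in the other side):
  ∃a ∀d ∀b ∀y ∀u1 (¬K(a,a) ∧ (¬K(d,d) ∨ K(b,b) ∨ K(y,y) ∧ K(u1,y)))
The prefix is ∃a ∀d ∀b ∀y ∀u1: 4 universal, 1 existential.

1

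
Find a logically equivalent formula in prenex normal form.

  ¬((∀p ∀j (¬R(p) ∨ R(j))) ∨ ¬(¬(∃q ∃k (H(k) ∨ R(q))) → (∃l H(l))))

∃p ∃j ∃q ∃k ∃l (R(p) ∧ ¬R(j) ∧ (H(k) ∨ R(q) ∨ H(l)))

Rewrite implications/biconditionals: A → B as ¬A ∨ B.
  ¬((∀p ∀j (¬R(p) ∨ R(j))) ∨ ¬(¬¬(∃q ∃k (H(k) ∨ R(q))) ∨ (∃l H(l))))
Push ¬ through the quantifiers and connectives to reach negation normal form:
  (∃p ∃j (R(p) ∧ ¬R(j))) ∧ ((∃q ∃k (H(k) ∨ R(q))) ∨ (∃l H(l)))
All bound variables are already distinct, so no renaming is needed.
Pull the quantifiers to the front (each side's bound variable is not free in the other side):
  ∃p ∃j ∃q ∃k ∃l (R(p) ∧ ¬R(j) ∧ (H(k) ∨ R(q) ∨ H(l)))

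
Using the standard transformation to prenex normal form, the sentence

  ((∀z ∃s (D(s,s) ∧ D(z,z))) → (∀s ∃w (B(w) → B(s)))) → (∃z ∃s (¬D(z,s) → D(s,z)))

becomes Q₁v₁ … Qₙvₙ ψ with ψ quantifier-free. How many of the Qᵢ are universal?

2

Rewrite implications/biconditionals: A → B as ¬A ∨ B.
  ¬(¬(∀z ∃s (D(s,s) ∧ D(z,z))) ∨ (∀s ∃w (¬B(w) ∨ B(s)))) ∨ (∃z ∃s (¬¬D(z,s) ∨ D(s,z)))
Push ¬ through the quantifiers and connectives to reach negation normal form:
  (∀z ∃s (D(s,s) ∧ D(z,z))) ∧ (∃s ∀w (B(w) ∧ ¬B(s))) ∨ (∃z ∃s (D(z,s) ∨ D(s,z)))
Standardize variables apart so no two quantifiers bind the same name: s↦u1, z↦p, s↦w1.
  (∀z ∃s (D(s,s) ∧ D(z,z))) ∧ (∃u1 ∀w (B(w) ∧ ¬B(u1))) ∨ (∃p ∃w1 (D(p,w1) ∨ D(w1,p)))
Pull the quantifiers to the front (each side's bound variable is not free in the other side):
  ∀z ∃s ∃u1 ∀w ∃p ∃w1 (D(s,s) ∧ D(z,z) ∧ B(w) ∧ ¬B(u1) ∨ D(p,w1) ∨ D(w1,p))
The prefix is ∀z ∃s ∃u1 ∀w ∃p ∃w1: 2 universal, 4 existential.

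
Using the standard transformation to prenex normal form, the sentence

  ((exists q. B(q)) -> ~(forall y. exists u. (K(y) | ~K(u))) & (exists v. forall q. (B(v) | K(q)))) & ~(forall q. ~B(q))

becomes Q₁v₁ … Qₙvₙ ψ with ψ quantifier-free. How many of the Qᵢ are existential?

3

Rewrite implications/biconditionals: A → B as ¬A ∨ B.
  (~(exists q. B(q)) | ~(forall y. exists u. (K(y) | ~K(u))) & (exists v. forall q. (B(v) | K(q)))) & ~(forall q. ~B(q))
Move each ¬ inward, flipping quantifiers it crosses:
  ((forall q. ~B(q)) | (exists y. forall u. (~K(y) & K(u))) & (exists v. forall q. (B(v) | K(q)))) & (exists q. B(q))
Standardize variables apart so no two quantifiers bind the same name: q↦a, q↦w1.
  ((forall q. ~B(q)) | (exists y. forall u. (~K(y) & K(u))) & (exists v. forall a. (B(v) | K(a)))) & (exists w1. B(w1))
Finally move all quantifiers to the prefix:
  forall q. exists y. forall u. exists v. forall a. exists w1. ((~B(q) | ~K(y) & K(u) & (B(v) | K(a))) & B(w1))
The prefix is forall q exists y forall u exists v forall a exists w1: 3 universal, 3 existential.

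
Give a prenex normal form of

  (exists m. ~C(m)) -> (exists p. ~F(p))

forall m. exists p. (C(m) | ~F(p))

Rewrite implications/biconditionals: A → B as ¬A ∨ B.
  ~(exists m. ~C(m)) | (exists p. ~F(p))
Drive negations inward (¬∀x A ≡ ∃x ¬A, ¬∃x A ≡ ∀x ¬A, De Morgan for ∧/∨):
  (forall m. C(m)) | (exists p. ~F(p))
Extract every quantifier outward, since the variables are now distinct and don't occur free across branches:
  forall m. exists p. (C(m) | ~F(p))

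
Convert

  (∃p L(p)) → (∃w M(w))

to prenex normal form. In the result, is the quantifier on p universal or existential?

Rewrite implications/biconditionals: A → B as ¬A ∨ B.
  ¬(∃p L(p)) ∨ (∃w M(w))
Drive negations inward (¬∀x A ≡ ∃x ¬A, ¬∃x A ≡ ∀x ¬A, De Morgan for ∧/∨):
  (∀p ¬L(p)) ∨ (∃w M(w))
All bound variables are already distinct, so no renaming is needed.
Extract every quantifier outward, since the variables are now distinct and don't occur free across branches:
  ∀p ∃w (¬L(p) ∨ M(w))
The quantifier ∃p sits under an odd number of negations (counting the antecedent side of each →), so it flips to ∀p.

universal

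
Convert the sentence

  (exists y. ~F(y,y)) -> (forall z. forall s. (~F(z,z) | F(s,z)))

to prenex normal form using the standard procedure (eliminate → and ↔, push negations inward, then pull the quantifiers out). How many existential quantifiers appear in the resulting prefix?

Eliminate → and ↔ using ¬ and ∨.
  ~(exists y. ~F(y,y)) | (forall z. forall s. (~F(z,z) | F(s,z)))
Drive negations inward (¬∀x A ≡ ∃x ¬A, ¬∃x A ≡ ∀x ¬A, De Morgan for ∧/∨):
  (forall y. F(y,y)) | (forall z. forall s. (~F(z,z) | F(s,z)))
All bound variables are already distinct, so no renaming is needed.
Pull the quantifiers to the front (each side's bound variable is not free in the other side):
  forall y. forall z. forall s. (F(y,y) | ~F(z,z) | F(s,z))
The prefix is forall y forall z forall s: 3 universal, 0 existential.

0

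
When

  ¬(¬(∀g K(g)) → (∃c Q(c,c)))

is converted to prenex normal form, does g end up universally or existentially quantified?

existential

Eliminate → and ↔ using ¬ and ∨.
  ¬(¬¬(∀g K(g)) ∨ (∃c Q(c,c)))
Push ¬ through the quantifiers and connectives to reach negation normal form:
  (∃g ¬K(g)) ∧ (∀c ¬Q(c,c))
All bound variables are already distinct, so no renaming is needed.
Finally move all quantifiers to the prefix:
  ∃g ∀c (¬K(g) ∧ ¬Q(c,c))
The quantifier ∀g sits under an odd number of negations (counting the antecedent side of each →), so it flips to ∃g.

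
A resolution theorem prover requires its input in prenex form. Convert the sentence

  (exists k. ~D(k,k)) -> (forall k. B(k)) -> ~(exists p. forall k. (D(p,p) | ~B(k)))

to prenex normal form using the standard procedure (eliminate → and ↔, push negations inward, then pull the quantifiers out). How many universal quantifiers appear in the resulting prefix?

Rewrite implications/biconditionals: A → B as ¬A ∨ B.
  ~(exists k. ~D(k,k)) | ~(forall k. B(k)) | ~(exists p. forall k. (D(p,p) | ~B(k)))
Drive negations inward (¬∀x A ≡ ∃x ¬A, ¬∃x A ≡ ∀x ¬A, De Morgan for ∧/∨):
  (forall k. D(k,k)) | (exists k. ~B(k)) | (forall p. exists k. (~D(p,p) & B(k)))
Give each quantifier a distinct variable: k↦y, k↦w.
  (forall k. D(k,k)) | (exists y. ~B(y)) | (forall p. exists w. (~D(p,p) & B(w)))
Extract every quantifier outward, since the variables are now distinct and don't occur free across branches:
  forall k. exists y. forall p. exists w. (D(k,k) | ~B(y) | ~D(p,p) & B(w))
The prefix is forall k exists y forall p exists w: 2 universal, 2 existential.

2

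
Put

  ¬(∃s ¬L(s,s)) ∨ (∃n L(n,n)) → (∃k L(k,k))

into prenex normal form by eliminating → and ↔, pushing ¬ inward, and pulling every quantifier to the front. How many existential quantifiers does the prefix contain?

Eliminate → and ↔ using ¬ and ∨.
  ¬(¬(∃s ¬L(s,s)) ∨ (∃n L(n,n))) ∨ (∃k L(k,k))
Push ¬ through the quantifiers and connectives to reach negation normal form:
  (∃s ¬L(s,s)) ∧ (∀n ¬L(n,n)) ∨ (∃k L(k,k))
Finally move all quantifiers to the prefix:
  ∃s ∀n ∃k (¬L(s,s) ∧ ¬L(n,n) ∨ L(k,k))
The prefix is ∃s ∀n ∃k: 1 universal, 2 existential.

2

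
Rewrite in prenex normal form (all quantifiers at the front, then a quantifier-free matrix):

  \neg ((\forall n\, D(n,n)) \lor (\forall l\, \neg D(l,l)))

Drive negations inward (¬∀x A ≡ ∃x ¬A, ¬∃x A ≡ ∀x ¬A, De Morgan for ∧/∨):
  (\exists n\, \neg D(n,n)) \land (\exists l\, D(l,l))
All bound variables are already distinct, so no renaming is needed.
Extract every quantifier outward, since the variables are now distinct and don't occur free across branches:
  \exists n\, \exists l\, (\neg D(n,n) \land D(l,l))

\exists n\, \exists l\, (\neg D(n,n) \land D(l,l))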